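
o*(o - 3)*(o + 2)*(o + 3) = o^4 + 2*o^3 - 9*o^2 - 18*o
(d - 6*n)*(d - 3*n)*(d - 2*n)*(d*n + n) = d^4*n - 11*d^3*n^2 + d^3*n + 36*d^2*n^3 - 11*d^2*n^2 - 36*d*n^4 + 36*d*n^3 - 36*n^4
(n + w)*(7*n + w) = 7*n^2 + 8*n*w + w^2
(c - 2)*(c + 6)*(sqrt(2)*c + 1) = sqrt(2)*c^3 + c^2 + 4*sqrt(2)*c^2 - 12*sqrt(2)*c + 4*c - 12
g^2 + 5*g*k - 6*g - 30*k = (g - 6)*(g + 5*k)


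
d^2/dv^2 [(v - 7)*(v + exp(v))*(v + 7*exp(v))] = 8*v^2*exp(v) + 28*v*exp(2*v) - 24*v*exp(v) + 6*v - 168*exp(2*v) - 96*exp(v) - 14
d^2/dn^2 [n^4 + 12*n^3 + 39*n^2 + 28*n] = 12*n^2 + 72*n + 78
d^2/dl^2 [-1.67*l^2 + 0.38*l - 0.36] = -3.34000000000000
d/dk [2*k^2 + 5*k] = 4*k + 5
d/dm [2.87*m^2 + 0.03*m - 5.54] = 5.74*m + 0.03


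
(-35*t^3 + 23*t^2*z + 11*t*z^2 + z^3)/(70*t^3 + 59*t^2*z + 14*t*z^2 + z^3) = (-t + z)/(2*t + z)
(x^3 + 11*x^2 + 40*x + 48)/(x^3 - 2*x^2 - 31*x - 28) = (x^2 + 7*x + 12)/(x^2 - 6*x - 7)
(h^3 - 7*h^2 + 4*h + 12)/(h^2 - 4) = (h^2 - 5*h - 6)/(h + 2)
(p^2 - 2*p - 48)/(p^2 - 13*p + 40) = (p + 6)/(p - 5)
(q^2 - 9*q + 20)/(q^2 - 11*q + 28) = (q - 5)/(q - 7)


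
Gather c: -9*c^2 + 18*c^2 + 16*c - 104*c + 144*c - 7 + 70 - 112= 9*c^2 + 56*c - 49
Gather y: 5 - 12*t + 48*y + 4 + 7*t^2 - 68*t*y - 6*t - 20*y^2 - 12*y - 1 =7*t^2 - 18*t - 20*y^2 + y*(36 - 68*t) + 8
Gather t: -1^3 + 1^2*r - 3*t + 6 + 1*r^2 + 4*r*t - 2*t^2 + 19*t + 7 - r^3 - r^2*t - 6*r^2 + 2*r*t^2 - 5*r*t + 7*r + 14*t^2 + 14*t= -r^3 - 5*r^2 + 8*r + t^2*(2*r + 12) + t*(-r^2 - r + 30) + 12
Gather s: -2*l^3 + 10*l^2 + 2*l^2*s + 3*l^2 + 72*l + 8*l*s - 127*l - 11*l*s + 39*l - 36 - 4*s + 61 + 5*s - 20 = -2*l^3 + 13*l^2 - 16*l + s*(2*l^2 - 3*l + 1) + 5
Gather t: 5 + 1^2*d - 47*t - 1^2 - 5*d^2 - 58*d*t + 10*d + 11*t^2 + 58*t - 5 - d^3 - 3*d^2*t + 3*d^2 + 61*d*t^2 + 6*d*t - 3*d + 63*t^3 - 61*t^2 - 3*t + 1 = -d^3 - 2*d^2 + 8*d + 63*t^3 + t^2*(61*d - 50) + t*(-3*d^2 - 52*d + 8)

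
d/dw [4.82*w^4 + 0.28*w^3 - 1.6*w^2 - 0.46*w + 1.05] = 19.28*w^3 + 0.84*w^2 - 3.2*w - 0.46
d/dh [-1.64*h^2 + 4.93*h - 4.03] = 4.93 - 3.28*h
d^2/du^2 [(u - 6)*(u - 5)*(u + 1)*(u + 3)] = 12*u^2 - 42*u - 22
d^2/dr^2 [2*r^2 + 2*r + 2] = 4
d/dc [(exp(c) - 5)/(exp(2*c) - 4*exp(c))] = (-exp(2*c) + 10*exp(c) - 20)*exp(-c)/(exp(2*c) - 8*exp(c) + 16)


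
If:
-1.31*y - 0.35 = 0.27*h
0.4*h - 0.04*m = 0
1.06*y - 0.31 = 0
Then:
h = -2.72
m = -27.15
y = 0.29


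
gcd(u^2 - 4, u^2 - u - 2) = u - 2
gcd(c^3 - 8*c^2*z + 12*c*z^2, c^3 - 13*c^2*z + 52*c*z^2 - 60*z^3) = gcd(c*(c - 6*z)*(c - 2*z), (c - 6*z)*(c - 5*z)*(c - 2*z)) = c^2 - 8*c*z + 12*z^2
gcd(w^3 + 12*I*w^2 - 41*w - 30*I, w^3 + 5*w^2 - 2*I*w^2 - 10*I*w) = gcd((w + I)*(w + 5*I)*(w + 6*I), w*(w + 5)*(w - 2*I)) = 1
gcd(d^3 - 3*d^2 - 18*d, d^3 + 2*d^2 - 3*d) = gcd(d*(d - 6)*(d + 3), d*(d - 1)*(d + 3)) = d^2 + 3*d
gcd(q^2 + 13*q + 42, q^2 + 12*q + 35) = q + 7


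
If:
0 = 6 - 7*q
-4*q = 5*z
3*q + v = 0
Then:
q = 6/7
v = -18/7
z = -24/35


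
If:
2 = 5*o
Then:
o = 2/5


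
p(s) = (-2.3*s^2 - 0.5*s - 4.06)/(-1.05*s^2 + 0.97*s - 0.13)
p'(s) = (-4.6*s - 0.5)/(-1.05*s^2 + 0.97*s - 0.13) + (2.1*s - 0.97)*(-2.3*s^2 - 0.5*s - 4.06)/(-1.05*s^2 + 0.97*s - 0.13)^2 = (-2.756*s^2 - 7.928*s + 4.0032)/(1.1025*s^4 - 2.037*s^3 + 1.2139*s^2 - 0.2522*s + 0.0169)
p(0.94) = 44.95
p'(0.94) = -276.13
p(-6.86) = 1.94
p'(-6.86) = -0.02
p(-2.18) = 1.92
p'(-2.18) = 0.16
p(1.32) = 12.85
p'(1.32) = -24.42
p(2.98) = 3.96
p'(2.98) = -1.02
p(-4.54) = 1.88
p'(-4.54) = -0.02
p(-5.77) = 1.91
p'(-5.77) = -0.03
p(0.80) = 228.15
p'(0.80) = -6069.59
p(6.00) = 2.80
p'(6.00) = -0.14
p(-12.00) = 2.02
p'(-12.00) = -0.01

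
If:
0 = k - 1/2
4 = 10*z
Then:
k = 1/2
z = 2/5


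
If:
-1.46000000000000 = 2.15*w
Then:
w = -0.68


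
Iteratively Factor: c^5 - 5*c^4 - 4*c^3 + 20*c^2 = (c - 2)*(c^4 - 3*c^3 - 10*c^2) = c*(c - 2)*(c^3 - 3*c^2 - 10*c) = c^2*(c - 2)*(c^2 - 3*c - 10) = c^2*(c - 2)*(c + 2)*(c - 5)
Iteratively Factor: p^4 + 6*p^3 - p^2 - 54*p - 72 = (p + 2)*(p^3 + 4*p^2 - 9*p - 36) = (p + 2)*(p + 4)*(p^2 - 9) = (p - 3)*(p + 2)*(p + 4)*(p + 3)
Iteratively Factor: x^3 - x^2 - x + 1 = (x - 1)*(x^2 - 1) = (x - 1)*(x + 1)*(x - 1)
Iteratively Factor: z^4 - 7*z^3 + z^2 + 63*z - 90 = (z - 5)*(z^3 - 2*z^2 - 9*z + 18) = (z - 5)*(z - 2)*(z^2 - 9) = (z - 5)*(z - 3)*(z - 2)*(z + 3)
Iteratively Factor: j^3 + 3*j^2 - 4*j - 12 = (j + 3)*(j^2 - 4) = (j - 2)*(j + 3)*(j + 2)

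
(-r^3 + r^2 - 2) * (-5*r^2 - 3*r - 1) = 5*r^5 - 2*r^4 - 2*r^3 + 9*r^2 + 6*r + 2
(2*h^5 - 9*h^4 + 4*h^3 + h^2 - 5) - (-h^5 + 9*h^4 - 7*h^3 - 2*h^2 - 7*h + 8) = 3*h^5 - 18*h^4 + 11*h^3 + 3*h^2 + 7*h - 13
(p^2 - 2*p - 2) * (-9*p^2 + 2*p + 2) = -9*p^4 + 20*p^3 + 16*p^2 - 8*p - 4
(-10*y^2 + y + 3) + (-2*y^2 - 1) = -12*y^2 + y + 2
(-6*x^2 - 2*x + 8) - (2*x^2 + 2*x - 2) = -8*x^2 - 4*x + 10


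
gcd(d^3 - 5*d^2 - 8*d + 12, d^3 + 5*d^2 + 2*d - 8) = d^2 + d - 2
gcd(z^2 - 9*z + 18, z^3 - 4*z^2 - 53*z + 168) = z - 3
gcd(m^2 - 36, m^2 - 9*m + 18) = m - 6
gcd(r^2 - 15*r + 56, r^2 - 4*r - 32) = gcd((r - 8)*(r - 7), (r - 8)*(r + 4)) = r - 8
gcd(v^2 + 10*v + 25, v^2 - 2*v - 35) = v + 5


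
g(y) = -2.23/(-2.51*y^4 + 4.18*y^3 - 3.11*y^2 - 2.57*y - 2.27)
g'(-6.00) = 0.00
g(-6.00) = 0.00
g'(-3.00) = 0.01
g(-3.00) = 0.01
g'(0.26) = -0.82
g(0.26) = 0.72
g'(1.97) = -0.15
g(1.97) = 0.09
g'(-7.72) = 0.00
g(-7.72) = 0.00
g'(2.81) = -0.03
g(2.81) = 0.02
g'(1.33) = -0.32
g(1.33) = 0.24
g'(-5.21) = 0.00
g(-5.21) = 0.00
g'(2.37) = -0.07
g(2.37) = 0.05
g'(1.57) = -0.27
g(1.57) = 0.17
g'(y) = -2.23*(10.04*y^3 - 12.54*y^2 + 6.22*y + 2.57)/(-2.51*y^4 + 4.18*y^3 - 3.11*y^2 - 2.57*y - 2.27)^2 = (-22.3892*y^3 + 27.9642*y^2 - 13.8706*y - 5.7311)/(2.51*y^4 - 4.18*y^3 + 3.11*y^2 + 2.57*y + 2.27)^2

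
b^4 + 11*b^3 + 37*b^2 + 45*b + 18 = (b + 1)^2*(b + 3)*(b + 6)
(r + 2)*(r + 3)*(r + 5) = r^3 + 10*r^2 + 31*r + 30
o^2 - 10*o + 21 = (o - 7)*(o - 3)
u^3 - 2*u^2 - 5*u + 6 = (u - 3)*(u - 1)*(u + 2)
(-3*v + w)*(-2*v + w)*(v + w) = 6*v^3 + v^2*w - 4*v*w^2 + w^3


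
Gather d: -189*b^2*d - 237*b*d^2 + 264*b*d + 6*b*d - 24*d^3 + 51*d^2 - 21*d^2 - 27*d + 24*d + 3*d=-24*d^3 + d^2*(30 - 237*b) + d*(-189*b^2 + 270*b)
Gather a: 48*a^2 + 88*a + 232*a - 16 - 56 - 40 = 48*a^2 + 320*a - 112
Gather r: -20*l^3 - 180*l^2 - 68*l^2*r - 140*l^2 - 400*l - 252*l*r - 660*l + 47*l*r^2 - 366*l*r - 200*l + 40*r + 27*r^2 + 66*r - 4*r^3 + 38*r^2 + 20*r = -20*l^3 - 320*l^2 - 1260*l - 4*r^3 + r^2*(47*l + 65) + r*(-68*l^2 - 618*l + 126)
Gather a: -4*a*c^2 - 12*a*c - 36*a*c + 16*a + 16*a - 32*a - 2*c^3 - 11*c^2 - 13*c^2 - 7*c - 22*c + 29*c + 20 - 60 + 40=a*(-4*c^2 - 48*c) - 2*c^3 - 24*c^2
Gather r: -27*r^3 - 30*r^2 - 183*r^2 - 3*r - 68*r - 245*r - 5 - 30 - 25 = -27*r^3 - 213*r^2 - 316*r - 60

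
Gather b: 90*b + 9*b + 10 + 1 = 99*b + 11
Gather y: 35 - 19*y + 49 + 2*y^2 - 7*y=2*y^2 - 26*y + 84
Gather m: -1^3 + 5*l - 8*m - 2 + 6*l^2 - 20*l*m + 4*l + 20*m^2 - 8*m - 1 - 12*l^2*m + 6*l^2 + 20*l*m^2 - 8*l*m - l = 12*l^2 + 8*l + m^2*(20*l + 20) + m*(-12*l^2 - 28*l - 16) - 4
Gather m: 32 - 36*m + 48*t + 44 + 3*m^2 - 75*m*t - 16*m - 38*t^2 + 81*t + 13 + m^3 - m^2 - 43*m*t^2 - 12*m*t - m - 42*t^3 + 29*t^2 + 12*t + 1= m^3 + 2*m^2 + m*(-43*t^2 - 87*t - 53) - 42*t^3 - 9*t^2 + 141*t + 90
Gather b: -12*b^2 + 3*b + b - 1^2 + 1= -12*b^2 + 4*b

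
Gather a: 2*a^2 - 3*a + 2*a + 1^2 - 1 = 2*a^2 - a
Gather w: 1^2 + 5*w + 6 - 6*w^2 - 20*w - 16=-6*w^2 - 15*w - 9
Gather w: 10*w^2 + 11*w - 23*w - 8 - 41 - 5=10*w^2 - 12*w - 54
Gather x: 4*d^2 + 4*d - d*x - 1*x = 4*d^2 + 4*d + x*(-d - 1)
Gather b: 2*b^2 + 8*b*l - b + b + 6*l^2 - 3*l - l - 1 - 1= 2*b^2 + 8*b*l + 6*l^2 - 4*l - 2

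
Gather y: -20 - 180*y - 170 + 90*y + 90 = -90*y - 100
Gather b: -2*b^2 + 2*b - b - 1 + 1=-2*b^2 + b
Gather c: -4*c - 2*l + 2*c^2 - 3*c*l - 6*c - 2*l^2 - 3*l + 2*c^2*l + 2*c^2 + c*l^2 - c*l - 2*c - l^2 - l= c^2*(2*l + 4) + c*(l^2 - 4*l - 12) - 3*l^2 - 6*l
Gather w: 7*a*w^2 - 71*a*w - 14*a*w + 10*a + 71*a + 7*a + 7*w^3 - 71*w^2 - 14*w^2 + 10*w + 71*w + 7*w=88*a + 7*w^3 + w^2*(7*a - 85) + w*(88 - 85*a)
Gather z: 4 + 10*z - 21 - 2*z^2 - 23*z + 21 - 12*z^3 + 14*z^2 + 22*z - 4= -12*z^3 + 12*z^2 + 9*z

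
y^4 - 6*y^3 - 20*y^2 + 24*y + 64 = (y - 8)*(y - 2)*(y + 2)^2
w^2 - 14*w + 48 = (w - 8)*(w - 6)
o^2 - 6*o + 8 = (o - 4)*(o - 2)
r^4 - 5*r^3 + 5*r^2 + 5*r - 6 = (r - 3)*(r - 2)*(r - 1)*(r + 1)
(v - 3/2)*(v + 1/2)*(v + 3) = v^3 + 2*v^2 - 15*v/4 - 9/4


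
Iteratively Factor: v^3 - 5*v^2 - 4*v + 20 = (v - 5)*(v^2 - 4) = (v - 5)*(v + 2)*(v - 2)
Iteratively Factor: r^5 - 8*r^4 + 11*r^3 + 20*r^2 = (r - 4)*(r^4 - 4*r^3 - 5*r^2) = r*(r - 4)*(r^3 - 4*r^2 - 5*r) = r^2*(r - 4)*(r^2 - 4*r - 5) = r^2*(r - 5)*(r - 4)*(r + 1)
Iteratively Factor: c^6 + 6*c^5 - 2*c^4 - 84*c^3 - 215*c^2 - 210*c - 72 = (c + 3)*(c^5 + 3*c^4 - 11*c^3 - 51*c^2 - 62*c - 24) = (c + 1)*(c + 3)*(c^4 + 2*c^3 - 13*c^2 - 38*c - 24) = (c + 1)^2*(c + 3)*(c^3 + c^2 - 14*c - 24) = (c + 1)^2*(c + 3)^2*(c^2 - 2*c - 8) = (c - 4)*(c + 1)^2*(c + 3)^2*(c + 2)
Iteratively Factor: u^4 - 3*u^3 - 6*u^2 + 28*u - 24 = (u - 2)*(u^3 - u^2 - 8*u + 12) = (u - 2)*(u + 3)*(u^2 - 4*u + 4) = (u - 2)^2*(u + 3)*(u - 2)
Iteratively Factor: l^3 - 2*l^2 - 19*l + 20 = (l - 5)*(l^2 + 3*l - 4) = (l - 5)*(l + 4)*(l - 1)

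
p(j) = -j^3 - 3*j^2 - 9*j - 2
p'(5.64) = -138.27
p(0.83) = -12.11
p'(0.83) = -16.05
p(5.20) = -270.53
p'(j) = -3*j^2 - 6*j - 9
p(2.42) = -55.52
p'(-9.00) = -198.00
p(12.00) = -2270.00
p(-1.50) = 8.12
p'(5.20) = -121.32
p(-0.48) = 1.74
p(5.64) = -327.59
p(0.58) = -8.42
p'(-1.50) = -6.75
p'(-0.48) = -6.81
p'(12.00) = -513.00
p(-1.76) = 10.00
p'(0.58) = -13.49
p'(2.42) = -41.09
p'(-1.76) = -7.73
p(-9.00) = 565.00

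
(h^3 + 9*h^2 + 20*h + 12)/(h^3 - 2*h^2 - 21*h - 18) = (h^2 + 8*h + 12)/(h^2 - 3*h - 18)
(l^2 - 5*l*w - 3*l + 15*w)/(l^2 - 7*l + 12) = (l - 5*w)/(l - 4)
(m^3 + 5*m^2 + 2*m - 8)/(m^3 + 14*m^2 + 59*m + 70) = (m^2 + 3*m - 4)/(m^2 + 12*m + 35)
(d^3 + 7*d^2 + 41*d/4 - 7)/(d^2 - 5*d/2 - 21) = (d^2 + 7*d/2 - 2)/(d - 6)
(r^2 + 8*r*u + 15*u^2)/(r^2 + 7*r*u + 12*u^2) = (r + 5*u)/(r + 4*u)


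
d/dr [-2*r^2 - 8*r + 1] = -4*r - 8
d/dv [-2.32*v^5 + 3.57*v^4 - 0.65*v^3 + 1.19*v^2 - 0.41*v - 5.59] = -11.6*v^4 + 14.28*v^3 - 1.95*v^2 + 2.38*v - 0.41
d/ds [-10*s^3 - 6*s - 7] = -30*s^2 - 6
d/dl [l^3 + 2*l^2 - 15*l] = 3*l^2 + 4*l - 15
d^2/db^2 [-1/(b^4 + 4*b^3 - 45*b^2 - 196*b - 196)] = 2*(3*(2*b^2 + 4*b - 15)*(-b^4 - 4*b^3 + 45*b^2 + 196*b + 196) + 4*(2*b^3 + 6*b^2 - 45*b - 98)^2)/(-b^4 - 4*b^3 + 45*b^2 + 196*b + 196)^3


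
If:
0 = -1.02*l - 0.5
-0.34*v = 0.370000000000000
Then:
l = -0.49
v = -1.09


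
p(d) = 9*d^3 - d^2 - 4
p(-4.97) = -1133.57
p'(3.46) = 316.31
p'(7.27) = 1412.49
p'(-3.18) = 279.39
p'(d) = 27*d^2 - 2*d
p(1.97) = 60.93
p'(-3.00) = 249.00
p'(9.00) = 2169.00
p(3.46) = 356.82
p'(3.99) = 421.86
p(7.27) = 3401.31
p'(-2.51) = 175.12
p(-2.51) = -152.62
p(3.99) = 551.77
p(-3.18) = -303.53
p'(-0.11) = 0.55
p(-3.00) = -256.00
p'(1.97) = 100.84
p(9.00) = 6476.00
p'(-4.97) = 676.86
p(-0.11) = -4.02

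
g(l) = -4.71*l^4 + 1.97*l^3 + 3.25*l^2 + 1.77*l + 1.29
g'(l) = -18.84*l^3 + 5.91*l^2 + 6.5*l + 1.77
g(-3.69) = -933.19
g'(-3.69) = 1004.84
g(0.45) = 2.73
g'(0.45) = 4.17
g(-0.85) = -1.53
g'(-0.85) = 12.09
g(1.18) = 2.01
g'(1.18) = -13.29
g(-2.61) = -234.78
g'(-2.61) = 360.03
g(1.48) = -5.18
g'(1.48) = -36.74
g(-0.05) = 1.21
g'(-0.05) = 1.46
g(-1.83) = -55.96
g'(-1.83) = 125.13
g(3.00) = -292.47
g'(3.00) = -434.22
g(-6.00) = -6422.01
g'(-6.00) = 4244.97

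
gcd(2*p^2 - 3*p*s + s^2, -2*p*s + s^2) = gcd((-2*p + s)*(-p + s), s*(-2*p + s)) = 2*p - s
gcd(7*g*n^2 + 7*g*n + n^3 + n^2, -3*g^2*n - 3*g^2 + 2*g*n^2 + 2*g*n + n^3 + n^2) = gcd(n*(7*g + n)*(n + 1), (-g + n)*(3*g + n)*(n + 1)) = n + 1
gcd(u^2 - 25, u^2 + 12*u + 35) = u + 5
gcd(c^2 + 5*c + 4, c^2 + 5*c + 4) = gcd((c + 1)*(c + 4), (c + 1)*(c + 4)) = c^2 + 5*c + 4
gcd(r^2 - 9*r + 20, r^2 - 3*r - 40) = 1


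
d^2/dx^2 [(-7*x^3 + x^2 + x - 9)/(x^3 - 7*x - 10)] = 2*(x^6 - 144*x^5 - 453*x^4 - 266*x^3 - 1221*x^2 - 2370*x - 411)/(x^9 - 21*x^7 - 30*x^6 + 147*x^5 + 420*x^4 - 43*x^3 - 1470*x^2 - 2100*x - 1000)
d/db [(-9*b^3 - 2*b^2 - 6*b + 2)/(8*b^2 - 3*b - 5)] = 3*(-24*b^4 + 18*b^3 + 63*b^2 - 4*b + 12)/(64*b^4 - 48*b^3 - 71*b^2 + 30*b + 25)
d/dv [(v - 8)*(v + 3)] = 2*v - 5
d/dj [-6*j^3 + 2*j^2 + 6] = 2*j*(2 - 9*j)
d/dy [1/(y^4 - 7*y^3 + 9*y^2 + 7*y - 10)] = (-4*y^3 + 21*y^2 - 18*y - 7)/(y^4 - 7*y^3 + 9*y^2 + 7*y - 10)^2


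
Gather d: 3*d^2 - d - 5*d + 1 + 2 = 3*d^2 - 6*d + 3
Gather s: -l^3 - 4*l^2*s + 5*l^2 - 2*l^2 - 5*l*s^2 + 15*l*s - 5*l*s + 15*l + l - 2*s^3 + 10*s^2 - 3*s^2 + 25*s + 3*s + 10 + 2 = -l^3 + 3*l^2 + 16*l - 2*s^3 + s^2*(7 - 5*l) + s*(-4*l^2 + 10*l + 28) + 12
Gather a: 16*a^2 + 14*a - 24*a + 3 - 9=16*a^2 - 10*a - 6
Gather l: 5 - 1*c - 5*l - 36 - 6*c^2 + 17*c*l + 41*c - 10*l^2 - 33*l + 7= -6*c^2 + 40*c - 10*l^2 + l*(17*c - 38) - 24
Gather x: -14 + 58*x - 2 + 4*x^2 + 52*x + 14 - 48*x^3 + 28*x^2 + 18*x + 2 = -48*x^3 + 32*x^2 + 128*x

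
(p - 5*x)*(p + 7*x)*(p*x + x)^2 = p^4*x^2 + 2*p^3*x^3 + 2*p^3*x^2 - 35*p^2*x^4 + 4*p^2*x^3 + p^2*x^2 - 70*p*x^4 + 2*p*x^3 - 35*x^4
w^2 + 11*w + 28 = (w + 4)*(w + 7)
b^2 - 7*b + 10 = (b - 5)*(b - 2)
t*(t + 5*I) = t^2 + 5*I*t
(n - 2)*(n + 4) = n^2 + 2*n - 8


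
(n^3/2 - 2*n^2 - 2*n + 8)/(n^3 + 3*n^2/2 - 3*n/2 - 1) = (n^2 - 6*n + 8)/(2*n^2 - n - 1)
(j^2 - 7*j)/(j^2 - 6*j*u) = (j - 7)/(j - 6*u)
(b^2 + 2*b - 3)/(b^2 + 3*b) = (b - 1)/b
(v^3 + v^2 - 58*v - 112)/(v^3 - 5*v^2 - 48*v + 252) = (v^2 - 6*v - 16)/(v^2 - 12*v + 36)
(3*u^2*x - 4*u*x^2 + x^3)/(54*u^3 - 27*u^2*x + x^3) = x*(-u + x)/(-18*u^2 + 3*u*x + x^2)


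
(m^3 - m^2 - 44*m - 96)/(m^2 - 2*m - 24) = (m^2 - 5*m - 24)/(m - 6)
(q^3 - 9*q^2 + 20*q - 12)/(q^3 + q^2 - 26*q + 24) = (q^2 - 8*q + 12)/(q^2 + 2*q - 24)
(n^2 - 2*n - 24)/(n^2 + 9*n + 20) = (n - 6)/(n + 5)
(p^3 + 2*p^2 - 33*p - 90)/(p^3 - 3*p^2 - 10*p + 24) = (p^2 - p - 30)/(p^2 - 6*p + 8)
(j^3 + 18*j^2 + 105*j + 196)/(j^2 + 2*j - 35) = (j^2 + 11*j + 28)/(j - 5)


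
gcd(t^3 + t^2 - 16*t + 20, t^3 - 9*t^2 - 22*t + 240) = t + 5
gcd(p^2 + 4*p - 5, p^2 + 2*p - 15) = p + 5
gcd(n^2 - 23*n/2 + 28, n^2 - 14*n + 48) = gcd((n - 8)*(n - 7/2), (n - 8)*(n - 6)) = n - 8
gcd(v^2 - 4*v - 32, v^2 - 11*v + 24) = v - 8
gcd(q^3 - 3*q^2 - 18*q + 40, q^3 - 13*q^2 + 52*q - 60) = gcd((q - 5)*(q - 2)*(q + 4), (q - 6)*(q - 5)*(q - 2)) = q^2 - 7*q + 10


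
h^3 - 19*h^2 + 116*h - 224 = (h - 8)*(h - 7)*(h - 4)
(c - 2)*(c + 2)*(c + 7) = c^3 + 7*c^2 - 4*c - 28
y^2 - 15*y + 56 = (y - 8)*(y - 7)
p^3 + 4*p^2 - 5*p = p*(p - 1)*(p + 5)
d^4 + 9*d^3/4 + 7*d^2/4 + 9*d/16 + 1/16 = (d + 1/4)*(d + 1/2)^2*(d + 1)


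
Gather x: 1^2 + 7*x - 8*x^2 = -8*x^2 + 7*x + 1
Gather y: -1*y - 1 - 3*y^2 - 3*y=-3*y^2 - 4*y - 1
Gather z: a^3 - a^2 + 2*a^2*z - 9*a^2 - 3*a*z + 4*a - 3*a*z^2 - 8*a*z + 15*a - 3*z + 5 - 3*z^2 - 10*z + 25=a^3 - 10*a^2 + 19*a + z^2*(-3*a - 3) + z*(2*a^2 - 11*a - 13) + 30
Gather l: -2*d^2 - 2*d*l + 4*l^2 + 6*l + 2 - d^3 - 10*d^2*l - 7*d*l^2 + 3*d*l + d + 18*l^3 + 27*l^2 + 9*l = -d^3 - 2*d^2 + d + 18*l^3 + l^2*(31 - 7*d) + l*(-10*d^2 + d + 15) + 2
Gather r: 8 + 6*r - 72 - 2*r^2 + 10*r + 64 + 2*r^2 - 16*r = 0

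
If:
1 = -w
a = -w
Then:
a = 1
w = -1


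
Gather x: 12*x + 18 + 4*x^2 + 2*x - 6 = 4*x^2 + 14*x + 12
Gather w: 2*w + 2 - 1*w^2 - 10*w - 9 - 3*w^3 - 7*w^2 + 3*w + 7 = -3*w^3 - 8*w^2 - 5*w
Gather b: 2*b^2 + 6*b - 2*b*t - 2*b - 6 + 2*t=2*b^2 + b*(4 - 2*t) + 2*t - 6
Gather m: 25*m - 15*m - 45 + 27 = 10*m - 18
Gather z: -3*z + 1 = 1 - 3*z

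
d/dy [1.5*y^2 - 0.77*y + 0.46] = 3.0*y - 0.77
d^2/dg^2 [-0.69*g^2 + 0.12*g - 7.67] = -1.38000000000000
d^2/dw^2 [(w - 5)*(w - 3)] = 2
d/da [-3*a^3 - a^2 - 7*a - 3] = -9*a^2 - 2*a - 7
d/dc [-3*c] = -3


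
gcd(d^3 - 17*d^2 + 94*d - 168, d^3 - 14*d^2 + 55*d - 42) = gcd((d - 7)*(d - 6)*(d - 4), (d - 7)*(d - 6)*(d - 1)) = d^2 - 13*d + 42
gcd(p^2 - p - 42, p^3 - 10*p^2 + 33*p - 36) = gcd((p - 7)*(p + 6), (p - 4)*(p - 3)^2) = 1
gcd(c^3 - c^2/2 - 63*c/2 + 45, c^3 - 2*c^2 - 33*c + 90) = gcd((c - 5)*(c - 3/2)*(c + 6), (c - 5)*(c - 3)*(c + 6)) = c^2 + c - 30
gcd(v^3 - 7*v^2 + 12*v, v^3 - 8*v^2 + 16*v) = v^2 - 4*v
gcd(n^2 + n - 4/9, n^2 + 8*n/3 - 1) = n - 1/3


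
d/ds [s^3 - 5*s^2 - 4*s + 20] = 3*s^2 - 10*s - 4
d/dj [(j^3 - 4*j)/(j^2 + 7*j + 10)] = (j^2 + 10*j - 10)/(j^2 + 10*j + 25)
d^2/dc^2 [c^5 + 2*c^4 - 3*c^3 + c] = 2*c*(10*c^2 + 12*c - 9)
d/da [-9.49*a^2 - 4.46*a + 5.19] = -18.98*a - 4.46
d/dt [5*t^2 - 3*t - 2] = 10*t - 3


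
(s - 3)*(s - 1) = s^2 - 4*s + 3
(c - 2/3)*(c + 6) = c^2 + 16*c/3 - 4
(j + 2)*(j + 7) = j^2 + 9*j + 14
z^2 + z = z*(z + 1)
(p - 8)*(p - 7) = p^2 - 15*p + 56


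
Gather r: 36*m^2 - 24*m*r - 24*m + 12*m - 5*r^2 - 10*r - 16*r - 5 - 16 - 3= 36*m^2 - 12*m - 5*r^2 + r*(-24*m - 26) - 24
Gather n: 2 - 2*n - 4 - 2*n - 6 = -4*n - 8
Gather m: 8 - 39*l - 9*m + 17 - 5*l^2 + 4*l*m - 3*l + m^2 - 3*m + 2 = -5*l^2 - 42*l + m^2 + m*(4*l - 12) + 27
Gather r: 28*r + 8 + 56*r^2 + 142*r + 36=56*r^2 + 170*r + 44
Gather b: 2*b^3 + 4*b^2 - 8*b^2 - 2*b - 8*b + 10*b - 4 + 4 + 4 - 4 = 2*b^3 - 4*b^2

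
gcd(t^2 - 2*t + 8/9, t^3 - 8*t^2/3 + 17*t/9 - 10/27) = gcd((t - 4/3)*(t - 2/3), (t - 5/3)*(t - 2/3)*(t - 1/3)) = t - 2/3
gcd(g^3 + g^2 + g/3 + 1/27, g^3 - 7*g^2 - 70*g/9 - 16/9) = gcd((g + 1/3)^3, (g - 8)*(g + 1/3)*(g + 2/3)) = g + 1/3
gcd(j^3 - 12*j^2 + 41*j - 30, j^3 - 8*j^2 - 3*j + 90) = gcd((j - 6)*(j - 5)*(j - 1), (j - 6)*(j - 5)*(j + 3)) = j^2 - 11*j + 30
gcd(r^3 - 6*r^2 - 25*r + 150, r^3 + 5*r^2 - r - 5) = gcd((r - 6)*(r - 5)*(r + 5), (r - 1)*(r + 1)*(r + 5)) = r + 5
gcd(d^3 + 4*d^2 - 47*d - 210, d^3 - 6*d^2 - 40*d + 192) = d + 6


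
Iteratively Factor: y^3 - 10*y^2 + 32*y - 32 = (y - 4)*(y^2 - 6*y + 8) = (y - 4)*(y - 2)*(y - 4)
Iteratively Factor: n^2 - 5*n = (n)*(n - 5)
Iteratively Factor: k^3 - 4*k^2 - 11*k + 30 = (k - 2)*(k^2 - 2*k - 15) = (k - 2)*(k + 3)*(k - 5)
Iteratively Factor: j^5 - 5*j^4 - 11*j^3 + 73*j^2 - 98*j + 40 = (j - 5)*(j^4 - 11*j^2 + 18*j - 8) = (j - 5)*(j + 4)*(j^3 - 4*j^2 + 5*j - 2) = (j - 5)*(j - 2)*(j + 4)*(j^2 - 2*j + 1) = (j - 5)*(j - 2)*(j - 1)*(j + 4)*(j - 1)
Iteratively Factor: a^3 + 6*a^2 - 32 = (a - 2)*(a^2 + 8*a + 16) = (a - 2)*(a + 4)*(a + 4)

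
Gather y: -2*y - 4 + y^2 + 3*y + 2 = y^2 + y - 2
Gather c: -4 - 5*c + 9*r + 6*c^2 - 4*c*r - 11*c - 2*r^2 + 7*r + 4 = 6*c^2 + c*(-4*r - 16) - 2*r^2 + 16*r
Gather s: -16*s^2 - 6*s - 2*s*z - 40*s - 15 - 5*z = -16*s^2 + s*(-2*z - 46) - 5*z - 15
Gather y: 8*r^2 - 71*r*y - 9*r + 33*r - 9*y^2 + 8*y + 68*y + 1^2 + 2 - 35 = 8*r^2 + 24*r - 9*y^2 + y*(76 - 71*r) - 32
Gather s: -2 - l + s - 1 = -l + s - 3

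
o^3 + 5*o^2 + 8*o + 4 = (o + 1)*(o + 2)^2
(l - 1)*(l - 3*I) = l^2 - l - 3*I*l + 3*I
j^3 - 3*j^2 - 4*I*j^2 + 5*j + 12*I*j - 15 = (j - 3)*(j - 5*I)*(j + I)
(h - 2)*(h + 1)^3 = h^4 + h^3 - 3*h^2 - 5*h - 2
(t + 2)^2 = t^2 + 4*t + 4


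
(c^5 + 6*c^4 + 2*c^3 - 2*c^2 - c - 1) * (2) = 2*c^5 + 12*c^4 + 4*c^3 - 4*c^2 - 2*c - 2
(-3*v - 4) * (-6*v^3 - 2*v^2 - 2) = 18*v^4 + 30*v^3 + 8*v^2 + 6*v + 8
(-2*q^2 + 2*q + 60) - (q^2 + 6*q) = -3*q^2 - 4*q + 60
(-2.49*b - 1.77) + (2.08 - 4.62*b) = 0.31 - 7.11*b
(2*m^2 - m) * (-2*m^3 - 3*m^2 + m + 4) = -4*m^5 - 4*m^4 + 5*m^3 + 7*m^2 - 4*m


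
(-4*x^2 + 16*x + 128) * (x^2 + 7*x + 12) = -4*x^4 - 12*x^3 + 192*x^2 + 1088*x + 1536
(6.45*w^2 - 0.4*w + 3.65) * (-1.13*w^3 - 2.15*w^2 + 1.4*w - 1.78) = -7.2885*w^5 - 13.4155*w^4 + 5.7655*w^3 - 19.8885*w^2 + 5.822*w - 6.497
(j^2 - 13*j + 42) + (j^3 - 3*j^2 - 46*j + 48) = j^3 - 2*j^2 - 59*j + 90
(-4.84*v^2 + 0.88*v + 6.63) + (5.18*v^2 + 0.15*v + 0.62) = 0.34*v^2 + 1.03*v + 7.25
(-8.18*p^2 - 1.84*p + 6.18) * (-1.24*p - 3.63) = 10.1432*p^3 + 31.975*p^2 - 0.984*p - 22.4334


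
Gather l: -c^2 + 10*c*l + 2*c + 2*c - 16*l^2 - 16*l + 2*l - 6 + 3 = -c^2 + 4*c - 16*l^2 + l*(10*c - 14) - 3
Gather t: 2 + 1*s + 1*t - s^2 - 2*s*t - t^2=-s^2 + s - t^2 + t*(1 - 2*s) + 2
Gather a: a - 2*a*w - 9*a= a*(-2*w - 8)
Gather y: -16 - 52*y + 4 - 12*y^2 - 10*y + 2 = -12*y^2 - 62*y - 10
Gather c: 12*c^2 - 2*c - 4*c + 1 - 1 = 12*c^2 - 6*c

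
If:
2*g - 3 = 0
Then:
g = 3/2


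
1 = 1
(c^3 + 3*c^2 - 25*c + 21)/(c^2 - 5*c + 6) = (c^2 + 6*c - 7)/(c - 2)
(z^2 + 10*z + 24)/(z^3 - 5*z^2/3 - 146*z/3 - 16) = 3*(z + 4)/(3*z^2 - 23*z - 8)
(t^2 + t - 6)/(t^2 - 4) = (t + 3)/(t + 2)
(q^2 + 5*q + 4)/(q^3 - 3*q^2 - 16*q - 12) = (q + 4)/(q^2 - 4*q - 12)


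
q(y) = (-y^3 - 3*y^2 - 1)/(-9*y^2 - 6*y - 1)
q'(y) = (18*y + 6)*(-y^3 - 3*y^2 - 1)/(-9*y^2 - 6*y - 1)^2 + (-3*y^2 - 6*y)/(-9*y^2 - 6*y - 1)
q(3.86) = 0.65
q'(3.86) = 0.12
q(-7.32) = -0.52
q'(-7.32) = 0.12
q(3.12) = 0.56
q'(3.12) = 0.12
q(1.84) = 0.41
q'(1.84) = 0.12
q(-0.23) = 11.93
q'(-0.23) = -243.62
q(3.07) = 0.56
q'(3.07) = 0.12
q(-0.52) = 5.33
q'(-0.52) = 49.71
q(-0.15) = 3.52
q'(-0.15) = -41.13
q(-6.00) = -0.37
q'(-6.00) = 0.12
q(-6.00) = -0.37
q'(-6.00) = 0.12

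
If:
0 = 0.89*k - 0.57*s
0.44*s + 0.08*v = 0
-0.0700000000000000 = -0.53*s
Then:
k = 0.08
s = 0.13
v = -0.73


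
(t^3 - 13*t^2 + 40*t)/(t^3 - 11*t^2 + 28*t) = (t^2 - 13*t + 40)/(t^2 - 11*t + 28)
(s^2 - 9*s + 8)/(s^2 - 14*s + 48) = (s - 1)/(s - 6)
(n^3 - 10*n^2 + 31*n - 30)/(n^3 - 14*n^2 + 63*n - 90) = (n - 2)/(n - 6)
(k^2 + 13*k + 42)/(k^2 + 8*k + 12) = (k + 7)/(k + 2)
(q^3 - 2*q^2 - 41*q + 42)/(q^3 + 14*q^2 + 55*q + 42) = (q^2 - 8*q + 7)/(q^2 + 8*q + 7)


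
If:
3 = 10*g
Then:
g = 3/10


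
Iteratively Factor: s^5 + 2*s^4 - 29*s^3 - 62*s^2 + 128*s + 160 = (s + 1)*(s^4 + s^3 - 30*s^2 - 32*s + 160) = (s - 5)*(s + 1)*(s^3 + 6*s^2 - 32) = (s - 5)*(s - 2)*(s + 1)*(s^2 + 8*s + 16) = (s - 5)*(s - 2)*(s + 1)*(s + 4)*(s + 4)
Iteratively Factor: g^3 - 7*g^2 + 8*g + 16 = (g - 4)*(g^2 - 3*g - 4) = (g - 4)*(g + 1)*(g - 4)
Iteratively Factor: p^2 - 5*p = (p - 5)*(p)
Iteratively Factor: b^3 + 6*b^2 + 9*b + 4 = (b + 1)*(b^2 + 5*b + 4) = (b + 1)^2*(b + 4)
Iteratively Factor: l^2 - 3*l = (l)*(l - 3)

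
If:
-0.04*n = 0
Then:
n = 0.00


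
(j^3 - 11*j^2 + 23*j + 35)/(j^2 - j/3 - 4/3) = 3*(j^2 - 12*j + 35)/(3*j - 4)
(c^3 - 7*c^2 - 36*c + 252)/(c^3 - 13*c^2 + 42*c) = (c + 6)/c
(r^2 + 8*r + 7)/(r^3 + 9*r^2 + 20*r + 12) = (r + 7)/(r^2 + 8*r + 12)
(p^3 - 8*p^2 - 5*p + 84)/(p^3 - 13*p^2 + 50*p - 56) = (p + 3)/(p - 2)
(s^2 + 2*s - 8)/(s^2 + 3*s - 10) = (s + 4)/(s + 5)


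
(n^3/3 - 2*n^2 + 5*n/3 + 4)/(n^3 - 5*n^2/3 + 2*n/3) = (n^3 - 6*n^2 + 5*n + 12)/(n*(3*n^2 - 5*n + 2))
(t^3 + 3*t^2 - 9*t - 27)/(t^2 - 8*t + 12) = (t^3 + 3*t^2 - 9*t - 27)/(t^2 - 8*t + 12)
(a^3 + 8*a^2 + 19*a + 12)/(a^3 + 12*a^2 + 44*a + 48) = (a^2 + 4*a + 3)/(a^2 + 8*a + 12)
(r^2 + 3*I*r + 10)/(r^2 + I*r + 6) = (r + 5*I)/(r + 3*I)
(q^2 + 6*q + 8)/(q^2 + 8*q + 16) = (q + 2)/(q + 4)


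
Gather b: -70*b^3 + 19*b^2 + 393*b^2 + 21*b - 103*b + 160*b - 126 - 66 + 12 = -70*b^3 + 412*b^2 + 78*b - 180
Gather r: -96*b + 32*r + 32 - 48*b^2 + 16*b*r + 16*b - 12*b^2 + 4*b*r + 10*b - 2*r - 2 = -60*b^2 - 70*b + r*(20*b + 30) + 30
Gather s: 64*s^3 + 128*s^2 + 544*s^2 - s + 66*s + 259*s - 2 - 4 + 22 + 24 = 64*s^3 + 672*s^2 + 324*s + 40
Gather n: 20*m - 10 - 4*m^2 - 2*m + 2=-4*m^2 + 18*m - 8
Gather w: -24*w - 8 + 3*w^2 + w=3*w^2 - 23*w - 8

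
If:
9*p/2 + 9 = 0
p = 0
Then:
No Solution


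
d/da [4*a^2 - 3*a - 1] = 8*a - 3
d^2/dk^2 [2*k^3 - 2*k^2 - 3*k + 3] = 12*k - 4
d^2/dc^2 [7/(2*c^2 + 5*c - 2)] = 14*(-4*c^2 - 10*c + (4*c + 5)^2 + 4)/(2*c^2 + 5*c - 2)^3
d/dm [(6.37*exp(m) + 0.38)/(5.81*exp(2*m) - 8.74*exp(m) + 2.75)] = (-37.0097*exp(2*m) - 4.4156*exp(m) + 20.8387)*exp(m)/(33.7561*exp(4*m) - 101.5588*exp(3*m) + 108.3426*exp(2*m) - 48.07*exp(m) + 7.5625)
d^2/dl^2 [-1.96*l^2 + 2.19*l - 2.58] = -3.92000000000000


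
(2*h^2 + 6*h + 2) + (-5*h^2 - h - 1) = -3*h^2 + 5*h + 1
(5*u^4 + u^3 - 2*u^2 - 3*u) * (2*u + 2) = 10*u^5 + 12*u^4 - 2*u^3 - 10*u^2 - 6*u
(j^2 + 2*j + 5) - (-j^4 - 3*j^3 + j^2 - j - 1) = j^4 + 3*j^3 + 3*j + 6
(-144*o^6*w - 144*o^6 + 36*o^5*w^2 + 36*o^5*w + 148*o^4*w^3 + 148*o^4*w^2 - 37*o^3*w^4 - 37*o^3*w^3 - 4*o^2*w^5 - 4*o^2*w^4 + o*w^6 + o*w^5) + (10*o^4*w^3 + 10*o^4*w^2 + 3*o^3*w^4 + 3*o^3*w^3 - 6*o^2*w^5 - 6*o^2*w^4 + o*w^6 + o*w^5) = -144*o^6*w - 144*o^6 + 36*o^5*w^2 + 36*o^5*w + 158*o^4*w^3 + 158*o^4*w^2 - 34*o^3*w^4 - 34*o^3*w^3 - 10*o^2*w^5 - 10*o^2*w^4 + 2*o*w^6 + 2*o*w^5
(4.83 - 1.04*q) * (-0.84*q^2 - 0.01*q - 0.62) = 0.8736*q^3 - 4.0468*q^2 + 0.5965*q - 2.9946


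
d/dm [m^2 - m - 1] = 2*m - 1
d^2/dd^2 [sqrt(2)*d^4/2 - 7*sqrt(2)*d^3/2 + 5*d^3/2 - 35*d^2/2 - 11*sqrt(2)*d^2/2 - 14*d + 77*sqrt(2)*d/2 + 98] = 6*sqrt(2)*d^2 - 21*sqrt(2)*d + 15*d - 35 - 11*sqrt(2)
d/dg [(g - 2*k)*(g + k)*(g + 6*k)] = 3*g^2 + 10*g*k - 8*k^2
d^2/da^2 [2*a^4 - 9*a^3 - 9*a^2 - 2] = 24*a^2 - 54*a - 18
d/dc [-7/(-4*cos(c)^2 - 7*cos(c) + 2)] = 7*(8*cos(c) + 7)*sin(c)/(4*cos(c)^2 + 7*cos(c) - 2)^2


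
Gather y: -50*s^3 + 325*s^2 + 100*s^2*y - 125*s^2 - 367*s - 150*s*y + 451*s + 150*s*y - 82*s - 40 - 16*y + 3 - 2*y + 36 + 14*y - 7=-50*s^3 + 200*s^2 + 2*s + y*(100*s^2 - 4) - 8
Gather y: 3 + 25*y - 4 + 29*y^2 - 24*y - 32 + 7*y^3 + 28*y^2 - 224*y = 7*y^3 + 57*y^2 - 223*y - 33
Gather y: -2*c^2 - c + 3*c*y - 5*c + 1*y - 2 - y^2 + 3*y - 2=-2*c^2 - 6*c - y^2 + y*(3*c + 4) - 4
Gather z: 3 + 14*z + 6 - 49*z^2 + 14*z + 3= -49*z^2 + 28*z + 12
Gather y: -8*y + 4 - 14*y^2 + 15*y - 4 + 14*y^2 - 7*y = 0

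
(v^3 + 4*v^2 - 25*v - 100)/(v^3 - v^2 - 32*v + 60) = (v^2 + 9*v + 20)/(v^2 + 4*v - 12)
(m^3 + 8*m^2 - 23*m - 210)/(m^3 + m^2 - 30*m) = (m + 7)/m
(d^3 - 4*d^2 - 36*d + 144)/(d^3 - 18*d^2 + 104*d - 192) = (d + 6)/(d - 8)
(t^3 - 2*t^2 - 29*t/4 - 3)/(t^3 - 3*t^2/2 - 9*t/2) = (t^2 - 7*t/2 - 2)/(t*(t - 3))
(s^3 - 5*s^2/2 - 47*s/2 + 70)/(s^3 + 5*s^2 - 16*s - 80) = (s - 7/2)/(s + 4)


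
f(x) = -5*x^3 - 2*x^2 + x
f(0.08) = 0.06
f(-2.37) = 52.96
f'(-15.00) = -3314.00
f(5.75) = -1010.92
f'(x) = -15*x^2 - 4*x + 1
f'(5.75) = -517.94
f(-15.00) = 16410.00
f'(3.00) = -146.00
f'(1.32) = -30.42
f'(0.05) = 0.76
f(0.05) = 0.04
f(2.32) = -70.88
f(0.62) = -1.34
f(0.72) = -2.18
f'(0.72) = -9.66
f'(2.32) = -89.02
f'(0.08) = 0.58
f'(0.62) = -7.25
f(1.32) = -13.66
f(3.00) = -150.00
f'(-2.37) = -73.77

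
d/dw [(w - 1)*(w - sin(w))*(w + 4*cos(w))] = (1 - w)*(w - sin(w))*(4*sin(w) - 1) + (1 - w)*(w + 4*cos(w))*(cos(w) - 1) + (w - sin(w))*(w + 4*cos(w))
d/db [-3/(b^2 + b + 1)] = 3*(2*b + 1)/(b^2 + b + 1)^2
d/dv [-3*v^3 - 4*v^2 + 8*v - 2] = -9*v^2 - 8*v + 8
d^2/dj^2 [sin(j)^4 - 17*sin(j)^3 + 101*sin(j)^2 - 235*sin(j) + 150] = -16*sin(j)^4 + 153*sin(j)^3 - 392*sin(j)^2 + 133*sin(j) + 202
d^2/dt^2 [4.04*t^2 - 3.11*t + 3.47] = 8.08000000000000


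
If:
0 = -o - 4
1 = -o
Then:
No Solution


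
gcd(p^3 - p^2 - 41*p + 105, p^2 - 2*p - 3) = p - 3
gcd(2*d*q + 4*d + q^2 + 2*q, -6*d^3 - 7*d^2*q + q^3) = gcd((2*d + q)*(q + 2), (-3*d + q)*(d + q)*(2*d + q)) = 2*d + q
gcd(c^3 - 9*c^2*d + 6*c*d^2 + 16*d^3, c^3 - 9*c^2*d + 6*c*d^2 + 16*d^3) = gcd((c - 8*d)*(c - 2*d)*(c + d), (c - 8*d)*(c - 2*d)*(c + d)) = c^3 - 9*c^2*d + 6*c*d^2 + 16*d^3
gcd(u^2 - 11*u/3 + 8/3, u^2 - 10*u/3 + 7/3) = u - 1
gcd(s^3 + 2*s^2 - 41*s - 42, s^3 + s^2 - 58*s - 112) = s + 7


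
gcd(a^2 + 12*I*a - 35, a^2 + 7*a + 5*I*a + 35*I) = a + 5*I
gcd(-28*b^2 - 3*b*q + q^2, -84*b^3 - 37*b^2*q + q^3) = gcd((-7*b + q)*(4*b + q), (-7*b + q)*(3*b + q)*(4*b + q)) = -28*b^2 - 3*b*q + q^2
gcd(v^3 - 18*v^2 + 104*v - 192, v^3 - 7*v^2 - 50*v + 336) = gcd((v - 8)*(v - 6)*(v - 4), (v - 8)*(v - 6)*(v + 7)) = v^2 - 14*v + 48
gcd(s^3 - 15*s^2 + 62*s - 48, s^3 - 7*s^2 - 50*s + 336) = s^2 - 14*s + 48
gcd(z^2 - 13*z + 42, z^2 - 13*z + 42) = z^2 - 13*z + 42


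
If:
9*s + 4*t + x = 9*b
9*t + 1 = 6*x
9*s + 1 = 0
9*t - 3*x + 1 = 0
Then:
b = -13/81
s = -1/9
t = -1/9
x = 0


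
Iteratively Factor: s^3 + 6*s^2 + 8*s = (s + 4)*(s^2 + 2*s) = s*(s + 4)*(s + 2)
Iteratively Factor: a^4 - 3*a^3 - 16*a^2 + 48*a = (a - 4)*(a^3 + a^2 - 12*a) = (a - 4)*(a - 3)*(a^2 + 4*a) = a*(a - 4)*(a - 3)*(a + 4)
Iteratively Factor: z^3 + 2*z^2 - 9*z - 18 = (z + 2)*(z^2 - 9) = (z - 3)*(z + 2)*(z + 3)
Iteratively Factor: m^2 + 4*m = (m)*(m + 4)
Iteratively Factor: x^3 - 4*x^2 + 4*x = (x - 2)*(x^2 - 2*x) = x*(x - 2)*(x - 2)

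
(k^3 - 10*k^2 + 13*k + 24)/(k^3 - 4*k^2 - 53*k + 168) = (k + 1)/(k + 7)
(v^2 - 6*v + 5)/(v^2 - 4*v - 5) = (v - 1)/(v + 1)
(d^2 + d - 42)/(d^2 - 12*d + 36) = (d + 7)/(d - 6)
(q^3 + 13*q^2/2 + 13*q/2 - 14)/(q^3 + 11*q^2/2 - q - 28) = (q - 1)/(q - 2)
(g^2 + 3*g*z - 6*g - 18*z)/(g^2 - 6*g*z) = (g^2 + 3*g*z - 6*g - 18*z)/(g*(g - 6*z))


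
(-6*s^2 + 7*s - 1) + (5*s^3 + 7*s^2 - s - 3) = 5*s^3 + s^2 + 6*s - 4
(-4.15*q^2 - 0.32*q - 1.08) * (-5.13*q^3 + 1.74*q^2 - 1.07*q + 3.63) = 21.2895*q^5 - 5.5794*q^4 + 9.4241*q^3 - 16.6013*q^2 - 0.00599999999999978*q - 3.9204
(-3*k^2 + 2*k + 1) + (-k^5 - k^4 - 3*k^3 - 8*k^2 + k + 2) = -k^5 - k^4 - 3*k^3 - 11*k^2 + 3*k + 3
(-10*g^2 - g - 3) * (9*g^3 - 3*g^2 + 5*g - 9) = -90*g^5 + 21*g^4 - 74*g^3 + 94*g^2 - 6*g + 27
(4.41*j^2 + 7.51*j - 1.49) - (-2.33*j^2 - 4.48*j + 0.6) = 6.74*j^2 + 11.99*j - 2.09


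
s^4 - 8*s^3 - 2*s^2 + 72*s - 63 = (s - 7)*(s - 3)*(s - 1)*(s + 3)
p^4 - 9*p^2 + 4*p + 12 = (p - 2)^2*(p + 1)*(p + 3)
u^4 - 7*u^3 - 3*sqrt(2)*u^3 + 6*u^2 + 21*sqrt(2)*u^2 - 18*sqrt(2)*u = u*(u - 6)*(u - 1)*(u - 3*sqrt(2))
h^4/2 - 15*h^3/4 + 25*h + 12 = (h/2 + 1/4)*(h - 6)*(h - 4)*(h + 2)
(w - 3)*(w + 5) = w^2 + 2*w - 15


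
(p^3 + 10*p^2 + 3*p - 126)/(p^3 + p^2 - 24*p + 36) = (p + 7)/(p - 2)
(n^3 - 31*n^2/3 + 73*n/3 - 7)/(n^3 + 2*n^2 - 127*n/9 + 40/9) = 3*(n^2 - 10*n + 21)/(3*n^2 + 7*n - 40)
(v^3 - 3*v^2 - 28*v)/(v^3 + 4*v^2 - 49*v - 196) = v/(v + 7)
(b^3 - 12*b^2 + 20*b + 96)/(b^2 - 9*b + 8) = (b^2 - 4*b - 12)/(b - 1)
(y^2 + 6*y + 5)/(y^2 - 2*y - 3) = (y + 5)/(y - 3)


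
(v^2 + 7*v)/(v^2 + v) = (v + 7)/(v + 1)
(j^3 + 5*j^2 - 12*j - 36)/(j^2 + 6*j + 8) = (j^2 + 3*j - 18)/(j + 4)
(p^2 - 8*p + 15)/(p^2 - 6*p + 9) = (p - 5)/(p - 3)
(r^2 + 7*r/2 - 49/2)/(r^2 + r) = (2*r^2 + 7*r - 49)/(2*r*(r + 1))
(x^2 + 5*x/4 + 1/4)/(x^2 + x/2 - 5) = (4*x^2 + 5*x + 1)/(2*(2*x^2 + x - 10))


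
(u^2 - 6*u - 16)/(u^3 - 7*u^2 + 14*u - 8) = (u^2 - 6*u - 16)/(u^3 - 7*u^2 + 14*u - 8)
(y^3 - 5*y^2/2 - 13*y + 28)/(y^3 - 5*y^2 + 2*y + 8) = (y + 7/2)/(y + 1)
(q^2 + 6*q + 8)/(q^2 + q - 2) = (q + 4)/(q - 1)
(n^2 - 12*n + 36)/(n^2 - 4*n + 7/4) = 4*(n^2 - 12*n + 36)/(4*n^2 - 16*n + 7)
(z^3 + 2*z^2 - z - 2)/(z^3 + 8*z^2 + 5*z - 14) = (z + 1)/(z + 7)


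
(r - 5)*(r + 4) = r^2 - r - 20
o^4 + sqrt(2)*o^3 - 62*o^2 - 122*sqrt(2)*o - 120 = (o - 6*sqrt(2))*(o + sqrt(2))^2*(o + 5*sqrt(2))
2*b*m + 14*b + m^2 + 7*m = (2*b + m)*(m + 7)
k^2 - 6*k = k*(k - 6)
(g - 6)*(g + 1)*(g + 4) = g^3 - g^2 - 26*g - 24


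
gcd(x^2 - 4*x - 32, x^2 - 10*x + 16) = x - 8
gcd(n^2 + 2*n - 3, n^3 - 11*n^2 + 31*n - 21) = n - 1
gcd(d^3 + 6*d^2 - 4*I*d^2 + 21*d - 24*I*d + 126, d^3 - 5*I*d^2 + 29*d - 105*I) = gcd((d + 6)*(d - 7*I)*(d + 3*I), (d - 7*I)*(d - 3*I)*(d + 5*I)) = d - 7*I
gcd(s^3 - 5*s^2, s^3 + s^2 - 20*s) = s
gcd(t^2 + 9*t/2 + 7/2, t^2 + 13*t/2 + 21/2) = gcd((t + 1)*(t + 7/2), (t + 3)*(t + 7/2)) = t + 7/2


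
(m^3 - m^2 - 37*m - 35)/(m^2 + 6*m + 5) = m - 7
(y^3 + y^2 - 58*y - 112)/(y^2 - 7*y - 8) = (y^2 + 9*y + 14)/(y + 1)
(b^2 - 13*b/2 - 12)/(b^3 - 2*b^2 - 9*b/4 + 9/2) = 2*(b - 8)/(2*b^2 - 7*b + 6)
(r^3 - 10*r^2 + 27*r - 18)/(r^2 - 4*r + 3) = r - 6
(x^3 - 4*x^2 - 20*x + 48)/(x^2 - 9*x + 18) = (x^2 + 2*x - 8)/(x - 3)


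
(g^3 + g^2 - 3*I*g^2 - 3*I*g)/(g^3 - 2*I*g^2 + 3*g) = (g + 1)/(g + I)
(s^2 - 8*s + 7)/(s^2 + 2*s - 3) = (s - 7)/(s + 3)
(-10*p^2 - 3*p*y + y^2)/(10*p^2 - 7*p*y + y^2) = (2*p + y)/(-2*p + y)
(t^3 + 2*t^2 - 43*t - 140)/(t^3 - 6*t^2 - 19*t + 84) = (t + 5)/(t - 3)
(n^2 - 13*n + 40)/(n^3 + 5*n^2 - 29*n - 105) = (n - 8)/(n^2 + 10*n + 21)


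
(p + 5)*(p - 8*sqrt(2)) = p^2 - 8*sqrt(2)*p + 5*p - 40*sqrt(2)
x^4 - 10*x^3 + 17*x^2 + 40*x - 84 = (x - 7)*(x - 3)*(x - 2)*(x + 2)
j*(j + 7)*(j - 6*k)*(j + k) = j^4 - 5*j^3*k + 7*j^3 - 6*j^2*k^2 - 35*j^2*k - 42*j*k^2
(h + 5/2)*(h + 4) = h^2 + 13*h/2 + 10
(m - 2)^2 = m^2 - 4*m + 4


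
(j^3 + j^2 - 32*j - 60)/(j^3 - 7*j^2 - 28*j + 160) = (j^2 - 4*j - 12)/(j^2 - 12*j + 32)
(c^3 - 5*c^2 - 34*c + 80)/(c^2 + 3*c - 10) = c - 8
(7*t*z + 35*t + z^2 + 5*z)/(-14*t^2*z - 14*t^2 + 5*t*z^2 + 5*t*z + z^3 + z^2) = (z + 5)/(-2*t*z - 2*t + z^2 + z)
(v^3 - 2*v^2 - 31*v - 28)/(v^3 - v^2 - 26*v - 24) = (v - 7)/(v - 6)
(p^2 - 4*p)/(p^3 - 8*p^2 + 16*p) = 1/(p - 4)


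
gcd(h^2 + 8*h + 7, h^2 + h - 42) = h + 7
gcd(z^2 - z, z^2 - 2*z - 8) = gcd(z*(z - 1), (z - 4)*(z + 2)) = 1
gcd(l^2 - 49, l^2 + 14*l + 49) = l + 7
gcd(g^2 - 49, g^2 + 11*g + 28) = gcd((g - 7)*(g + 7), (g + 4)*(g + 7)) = g + 7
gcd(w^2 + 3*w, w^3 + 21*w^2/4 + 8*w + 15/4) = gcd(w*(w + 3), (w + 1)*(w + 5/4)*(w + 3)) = w + 3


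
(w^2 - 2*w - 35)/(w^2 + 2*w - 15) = (w - 7)/(w - 3)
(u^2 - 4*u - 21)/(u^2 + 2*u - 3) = (u - 7)/(u - 1)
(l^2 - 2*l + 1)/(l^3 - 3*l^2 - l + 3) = (l - 1)/(l^2 - 2*l - 3)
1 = 1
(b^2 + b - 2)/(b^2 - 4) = (b - 1)/(b - 2)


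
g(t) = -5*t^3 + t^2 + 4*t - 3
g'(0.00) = 4.00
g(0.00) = -3.00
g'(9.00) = -1193.00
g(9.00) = -3531.00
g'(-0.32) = 1.82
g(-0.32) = -4.01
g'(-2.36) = -84.26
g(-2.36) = 58.85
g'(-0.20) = 3.00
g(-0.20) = -3.72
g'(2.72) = -101.54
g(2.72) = -85.34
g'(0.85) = -5.14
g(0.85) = -1.95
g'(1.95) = -49.14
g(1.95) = -28.47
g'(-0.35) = 1.46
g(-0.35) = -4.06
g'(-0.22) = 2.83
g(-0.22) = -3.78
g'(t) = -15*t^2 + 2*t + 4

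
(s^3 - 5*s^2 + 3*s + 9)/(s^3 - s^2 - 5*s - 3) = (s - 3)/(s + 1)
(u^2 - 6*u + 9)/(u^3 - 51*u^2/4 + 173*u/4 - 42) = 4*(u - 3)/(4*u^2 - 39*u + 56)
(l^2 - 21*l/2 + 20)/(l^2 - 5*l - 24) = (l - 5/2)/(l + 3)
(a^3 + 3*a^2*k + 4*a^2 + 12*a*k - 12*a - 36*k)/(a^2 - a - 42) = (a^2 + 3*a*k - 2*a - 6*k)/(a - 7)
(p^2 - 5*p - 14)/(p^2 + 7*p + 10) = (p - 7)/(p + 5)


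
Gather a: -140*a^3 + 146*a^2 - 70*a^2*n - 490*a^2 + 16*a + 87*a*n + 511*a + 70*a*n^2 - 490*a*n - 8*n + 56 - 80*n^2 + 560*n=-140*a^3 + a^2*(-70*n - 344) + a*(70*n^2 - 403*n + 527) - 80*n^2 + 552*n + 56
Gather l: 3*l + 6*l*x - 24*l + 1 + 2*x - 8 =l*(6*x - 21) + 2*x - 7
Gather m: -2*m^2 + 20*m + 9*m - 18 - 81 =-2*m^2 + 29*m - 99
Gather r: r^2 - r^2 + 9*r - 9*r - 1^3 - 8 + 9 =0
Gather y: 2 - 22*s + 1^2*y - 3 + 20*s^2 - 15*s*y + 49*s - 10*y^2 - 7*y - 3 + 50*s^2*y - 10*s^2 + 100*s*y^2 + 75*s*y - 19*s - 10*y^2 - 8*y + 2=10*s^2 + 8*s + y^2*(100*s - 20) + y*(50*s^2 + 60*s - 14) - 2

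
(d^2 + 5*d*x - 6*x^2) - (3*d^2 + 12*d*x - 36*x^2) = -2*d^2 - 7*d*x + 30*x^2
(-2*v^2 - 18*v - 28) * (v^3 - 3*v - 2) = -2*v^5 - 18*v^4 - 22*v^3 + 58*v^2 + 120*v + 56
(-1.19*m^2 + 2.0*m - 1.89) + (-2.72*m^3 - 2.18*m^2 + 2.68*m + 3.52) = -2.72*m^3 - 3.37*m^2 + 4.68*m + 1.63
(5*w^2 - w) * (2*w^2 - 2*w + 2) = 10*w^4 - 12*w^3 + 12*w^2 - 2*w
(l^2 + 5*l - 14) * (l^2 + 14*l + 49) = l^4 + 19*l^3 + 105*l^2 + 49*l - 686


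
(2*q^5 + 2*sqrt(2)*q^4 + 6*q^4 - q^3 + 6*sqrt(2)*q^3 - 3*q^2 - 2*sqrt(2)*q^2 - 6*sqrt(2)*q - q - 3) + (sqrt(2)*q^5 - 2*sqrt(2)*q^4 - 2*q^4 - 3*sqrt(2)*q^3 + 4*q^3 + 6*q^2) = sqrt(2)*q^5 + 2*q^5 + 4*q^4 + 3*q^3 + 3*sqrt(2)*q^3 - 2*sqrt(2)*q^2 + 3*q^2 - 6*sqrt(2)*q - q - 3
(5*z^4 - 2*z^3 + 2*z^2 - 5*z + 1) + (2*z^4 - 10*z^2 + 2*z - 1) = 7*z^4 - 2*z^3 - 8*z^2 - 3*z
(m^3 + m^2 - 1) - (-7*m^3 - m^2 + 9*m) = 8*m^3 + 2*m^2 - 9*m - 1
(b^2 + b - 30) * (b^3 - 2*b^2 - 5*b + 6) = b^5 - b^4 - 37*b^3 + 61*b^2 + 156*b - 180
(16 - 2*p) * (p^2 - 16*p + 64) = -2*p^3 + 48*p^2 - 384*p + 1024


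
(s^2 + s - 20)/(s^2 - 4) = (s^2 + s - 20)/(s^2 - 4)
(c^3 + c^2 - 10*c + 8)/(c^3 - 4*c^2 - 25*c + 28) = (c - 2)/(c - 7)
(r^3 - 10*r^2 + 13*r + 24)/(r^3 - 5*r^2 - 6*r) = (r^2 - 11*r + 24)/(r*(r - 6))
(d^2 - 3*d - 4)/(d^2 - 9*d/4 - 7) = 4*(d + 1)/(4*d + 7)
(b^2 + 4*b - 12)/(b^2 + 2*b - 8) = (b + 6)/(b + 4)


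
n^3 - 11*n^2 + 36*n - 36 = (n - 6)*(n - 3)*(n - 2)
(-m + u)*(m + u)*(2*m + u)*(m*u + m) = -2*m^4*u - 2*m^4 - m^3*u^2 - m^3*u + 2*m^2*u^3 + 2*m^2*u^2 + m*u^4 + m*u^3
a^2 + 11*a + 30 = (a + 5)*(a + 6)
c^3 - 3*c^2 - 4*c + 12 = (c - 3)*(c - 2)*(c + 2)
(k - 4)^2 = k^2 - 8*k + 16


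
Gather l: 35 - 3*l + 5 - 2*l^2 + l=-2*l^2 - 2*l + 40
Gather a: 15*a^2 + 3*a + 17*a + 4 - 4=15*a^2 + 20*a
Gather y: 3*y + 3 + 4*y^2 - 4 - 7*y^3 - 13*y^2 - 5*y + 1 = -7*y^3 - 9*y^2 - 2*y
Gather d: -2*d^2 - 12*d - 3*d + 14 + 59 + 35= -2*d^2 - 15*d + 108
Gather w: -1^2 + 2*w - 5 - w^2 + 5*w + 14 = -w^2 + 7*w + 8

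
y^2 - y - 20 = (y - 5)*(y + 4)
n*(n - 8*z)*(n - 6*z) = n^3 - 14*n^2*z + 48*n*z^2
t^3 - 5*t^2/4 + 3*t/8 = t*(t - 3/4)*(t - 1/2)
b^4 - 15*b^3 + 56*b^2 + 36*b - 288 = (b - 8)*(b - 6)*(b - 3)*(b + 2)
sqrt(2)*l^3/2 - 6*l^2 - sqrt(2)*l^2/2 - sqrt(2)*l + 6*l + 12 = (l - 2)*(l - 6*sqrt(2))*(sqrt(2)*l/2 + sqrt(2)/2)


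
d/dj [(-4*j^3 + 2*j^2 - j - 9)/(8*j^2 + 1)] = (-32*j^4 - 4*j^2 + 148*j - 1)/(64*j^4 + 16*j^2 + 1)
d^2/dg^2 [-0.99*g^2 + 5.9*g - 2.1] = -1.98000000000000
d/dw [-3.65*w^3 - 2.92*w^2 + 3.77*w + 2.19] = -10.95*w^2 - 5.84*w + 3.77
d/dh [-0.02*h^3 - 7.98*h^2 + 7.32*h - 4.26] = -0.06*h^2 - 15.96*h + 7.32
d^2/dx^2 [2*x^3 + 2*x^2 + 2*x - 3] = 12*x + 4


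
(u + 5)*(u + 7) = u^2 + 12*u + 35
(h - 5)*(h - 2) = h^2 - 7*h + 10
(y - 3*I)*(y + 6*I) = y^2 + 3*I*y + 18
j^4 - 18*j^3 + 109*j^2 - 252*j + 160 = (j - 8)*(j - 5)*(j - 4)*(j - 1)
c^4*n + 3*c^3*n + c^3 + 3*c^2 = c^2*(c + 3)*(c*n + 1)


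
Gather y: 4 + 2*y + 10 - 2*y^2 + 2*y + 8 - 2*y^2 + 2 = -4*y^2 + 4*y + 24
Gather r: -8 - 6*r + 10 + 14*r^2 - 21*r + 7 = 14*r^2 - 27*r + 9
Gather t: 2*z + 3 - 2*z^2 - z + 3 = -2*z^2 + z + 6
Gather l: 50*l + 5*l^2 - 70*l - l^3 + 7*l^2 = -l^3 + 12*l^2 - 20*l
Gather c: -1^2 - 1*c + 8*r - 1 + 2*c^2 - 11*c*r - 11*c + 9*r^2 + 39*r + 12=2*c^2 + c*(-11*r - 12) + 9*r^2 + 47*r + 10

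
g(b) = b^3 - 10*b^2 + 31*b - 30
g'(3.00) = -2.00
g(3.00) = 0.00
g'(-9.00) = 454.00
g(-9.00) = -1848.00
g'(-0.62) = 44.55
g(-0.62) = -53.30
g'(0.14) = 28.26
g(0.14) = -25.85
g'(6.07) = 20.13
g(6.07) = 13.37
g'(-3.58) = 141.05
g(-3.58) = -315.03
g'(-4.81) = 196.61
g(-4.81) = -521.76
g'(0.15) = 28.07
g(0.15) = -25.57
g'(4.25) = 0.19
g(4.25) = -2.11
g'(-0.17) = 34.49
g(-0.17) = -35.56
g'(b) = 3*b^2 - 20*b + 31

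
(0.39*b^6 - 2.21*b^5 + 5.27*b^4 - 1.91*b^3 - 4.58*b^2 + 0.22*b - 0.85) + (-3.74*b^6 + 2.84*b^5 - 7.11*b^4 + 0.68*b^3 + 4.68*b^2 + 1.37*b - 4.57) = -3.35*b^6 + 0.63*b^5 - 1.84*b^4 - 1.23*b^3 + 0.0999999999999996*b^2 + 1.59*b - 5.42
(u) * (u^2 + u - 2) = u^3 + u^2 - 2*u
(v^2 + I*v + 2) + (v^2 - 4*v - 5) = 2*v^2 - 4*v + I*v - 3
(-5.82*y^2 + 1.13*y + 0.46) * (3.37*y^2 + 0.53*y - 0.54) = -19.6134*y^4 + 0.723499999999999*y^3 + 5.2919*y^2 - 0.3664*y - 0.2484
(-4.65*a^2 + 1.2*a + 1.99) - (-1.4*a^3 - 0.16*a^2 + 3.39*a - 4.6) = 1.4*a^3 - 4.49*a^2 - 2.19*a + 6.59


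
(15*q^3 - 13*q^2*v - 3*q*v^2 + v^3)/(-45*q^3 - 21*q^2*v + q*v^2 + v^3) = (-q + v)/(3*q + v)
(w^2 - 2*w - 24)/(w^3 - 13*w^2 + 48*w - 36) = (w + 4)/(w^2 - 7*w + 6)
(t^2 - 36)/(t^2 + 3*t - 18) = (t - 6)/(t - 3)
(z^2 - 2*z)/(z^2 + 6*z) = (z - 2)/(z + 6)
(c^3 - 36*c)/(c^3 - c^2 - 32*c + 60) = c*(c - 6)/(c^2 - 7*c + 10)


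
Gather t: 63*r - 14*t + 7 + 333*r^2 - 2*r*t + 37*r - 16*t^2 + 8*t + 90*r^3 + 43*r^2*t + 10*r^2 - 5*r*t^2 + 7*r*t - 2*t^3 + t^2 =90*r^3 + 343*r^2 + 100*r - 2*t^3 + t^2*(-5*r - 15) + t*(43*r^2 + 5*r - 6) + 7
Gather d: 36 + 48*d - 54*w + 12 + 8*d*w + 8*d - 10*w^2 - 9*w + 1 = d*(8*w + 56) - 10*w^2 - 63*w + 49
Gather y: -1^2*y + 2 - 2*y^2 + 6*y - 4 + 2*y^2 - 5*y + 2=0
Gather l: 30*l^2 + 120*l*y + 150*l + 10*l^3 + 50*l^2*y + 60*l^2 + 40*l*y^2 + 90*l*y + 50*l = 10*l^3 + l^2*(50*y + 90) + l*(40*y^2 + 210*y + 200)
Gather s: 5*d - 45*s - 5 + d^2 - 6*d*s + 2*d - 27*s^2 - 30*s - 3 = d^2 + 7*d - 27*s^2 + s*(-6*d - 75) - 8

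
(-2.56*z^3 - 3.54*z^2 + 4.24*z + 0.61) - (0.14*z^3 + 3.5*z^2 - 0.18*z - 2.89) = -2.7*z^3 - 7.04*z^2 + 4.42*z + 3.5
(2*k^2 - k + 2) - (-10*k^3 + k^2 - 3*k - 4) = 10*k^3 + k^2 + 2*k + 6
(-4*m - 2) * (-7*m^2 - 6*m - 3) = 28*m^3 + 38*m^2 + 24*m + 6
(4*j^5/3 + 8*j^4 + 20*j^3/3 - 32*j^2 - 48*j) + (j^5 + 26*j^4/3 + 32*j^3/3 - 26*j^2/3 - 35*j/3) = 7*j^5/3 + 50*j^4/3 + 52*j^3/3 - 122*j^2/3 - 179*j/3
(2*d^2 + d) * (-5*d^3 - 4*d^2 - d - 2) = -10*d^5 - 13*d^4 - 6*d^3 - 5*d^2 - 2*d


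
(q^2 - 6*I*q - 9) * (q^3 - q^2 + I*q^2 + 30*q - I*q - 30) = q^5 - q^4 - 5*I*q^4 + 27*q^3 + 5*I*q^3 - 27*q^2 - 189*I*q^2 - 270*q + 189*I*q + 270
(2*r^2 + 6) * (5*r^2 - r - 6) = 10*r^4 - 2*r^3 + 18*r^2 - 6*r - 36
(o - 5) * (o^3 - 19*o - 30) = o^4 - 5*o^3 - 19*o^2 + 65*o + 150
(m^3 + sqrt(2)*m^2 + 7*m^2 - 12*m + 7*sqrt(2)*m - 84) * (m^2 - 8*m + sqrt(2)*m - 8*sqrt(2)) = m^5 - m^4 + 2*sqrt(2)*m^4 - 66*m^3 - 2*sqrt(2)*m^3 - 124*sqrt(2)*m^2 + 10*m^2 + 12*sqrt(2)*m + 560*m + 672*sqrt(2)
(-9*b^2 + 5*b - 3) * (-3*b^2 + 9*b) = 27*b^4 - 96*b^3 + 54*b^2 - 27*b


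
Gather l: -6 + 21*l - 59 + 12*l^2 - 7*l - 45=12*l^2 + 14*l - 110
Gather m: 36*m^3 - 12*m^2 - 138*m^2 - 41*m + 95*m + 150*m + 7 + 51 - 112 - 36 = 36*m^3 - 150*m^2 + 204*m - 90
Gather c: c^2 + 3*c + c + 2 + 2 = c^2 + 4*c + 4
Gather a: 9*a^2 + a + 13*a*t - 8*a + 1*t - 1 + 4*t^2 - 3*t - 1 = 9*a^2 + a*(13*t - 7) + 4*t^2 - 2*t - 2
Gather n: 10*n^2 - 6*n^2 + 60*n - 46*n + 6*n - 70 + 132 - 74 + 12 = 4*n^2 + 20*n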